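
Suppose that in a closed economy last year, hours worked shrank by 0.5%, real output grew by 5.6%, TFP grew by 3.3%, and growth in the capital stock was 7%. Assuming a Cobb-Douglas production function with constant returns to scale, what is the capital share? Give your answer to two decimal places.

0.37

gY = gA + α·gK + (1−α)·gL, so gY − gA − gL = α(gK − gL).
5.6 − 3.3 + 0.5 = α × (7 − (-0.5)).
2.8 = 7.5 α, so α = 0.3733.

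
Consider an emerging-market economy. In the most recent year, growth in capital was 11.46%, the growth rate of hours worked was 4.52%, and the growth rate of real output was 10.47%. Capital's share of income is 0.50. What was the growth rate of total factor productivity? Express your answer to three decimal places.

Total factor productivity growth was 2.480%.

Labor's share = 1 − 0.5 = 0.5.
Capital: 0.5 × 11.46 = 5.73 pp.
Hours worked: 0.5 × 4.52 = 2.26 pp.
TFP growth = 10.47 − 7.99 = 2.48%.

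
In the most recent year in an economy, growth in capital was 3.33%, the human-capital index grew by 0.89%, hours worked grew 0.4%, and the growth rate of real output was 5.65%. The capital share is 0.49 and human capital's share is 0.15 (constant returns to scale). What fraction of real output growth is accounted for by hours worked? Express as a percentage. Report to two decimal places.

Hours worked accounted for 2.55% of growth.

Labor's share = 1 − 0.49 − 0.15 = 0.36.
Hours worked contributed 0.36 × 0.4 = 0.144 pp.
Share of growth = 0.144 / 5.65 × 100 = 2.5487%.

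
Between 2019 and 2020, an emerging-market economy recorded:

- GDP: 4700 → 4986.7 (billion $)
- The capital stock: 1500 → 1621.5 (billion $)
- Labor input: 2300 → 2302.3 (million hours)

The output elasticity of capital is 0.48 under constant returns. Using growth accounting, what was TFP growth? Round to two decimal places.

GDP growth = (4986.7 − 4700) / 4700 = 6.1%.
The capital stock growth = (1621.5 − 1500) / 1500 = 8.1%.
Labor input growth = (2302.3 − 2300) / 2300 = 0.1%.
Labor's share = 1 − 0.48 = 0.52.
The capital stock: 0.48 × 8.1 = 3.888 pp.
Labor input: 0.52 × 0.1 = 0.052 pp.
TFP growth = 6.1 − 3.94 = 2.16%.

2.16%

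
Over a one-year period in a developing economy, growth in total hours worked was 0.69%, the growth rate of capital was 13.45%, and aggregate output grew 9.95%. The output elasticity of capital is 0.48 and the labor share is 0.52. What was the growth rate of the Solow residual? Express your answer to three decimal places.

3.135%

Labor's share = 1 − 0.48 = 0.52.
Capital: 0.48 × 13.45 = 6.456 pp.
Total hours worked: 0.52 × 0.69 = 0.3588 pp.
TFP growth = 9.95 − 6.8148 = 3.1352%.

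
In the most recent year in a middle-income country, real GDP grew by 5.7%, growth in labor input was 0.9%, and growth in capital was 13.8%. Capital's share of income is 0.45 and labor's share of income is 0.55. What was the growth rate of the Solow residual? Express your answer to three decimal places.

-1.005%

Labor's share = 1 − 0.45 = 0.55.
Capital: 0.45 × 13.8 = 6.21 pp.
Labor input: 0.55 × 0.9 = 0.495 pp.
TFP growth = 5.7 − 6.705 = -1.005%.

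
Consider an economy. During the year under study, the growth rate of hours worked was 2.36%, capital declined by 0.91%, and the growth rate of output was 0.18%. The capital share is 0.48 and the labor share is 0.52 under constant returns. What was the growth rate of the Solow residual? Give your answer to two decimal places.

Labor's share = 1 − 0.48 = 0.52.
Capital: 0.48 × (-0.91) = -0.4368 pp.
Hours worked: 0.52 × 2.36 = 1.2272 pp.
TFP growth = 0.18 − 0.7904 = -0.6104%.

-0.61%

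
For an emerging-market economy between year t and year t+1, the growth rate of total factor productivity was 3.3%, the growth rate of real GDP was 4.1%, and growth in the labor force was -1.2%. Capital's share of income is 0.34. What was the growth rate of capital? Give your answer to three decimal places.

Capital grew 4.682%.

Labor's share = 1 − 0.34 = 0.66.
gY = gA + 0.66×(-1.2) + 0.34×g.
0.34×g = 4.1 − 3.3 + 0.792 = 1.592.
g = 1.592 / 0.34 = 4.68235%.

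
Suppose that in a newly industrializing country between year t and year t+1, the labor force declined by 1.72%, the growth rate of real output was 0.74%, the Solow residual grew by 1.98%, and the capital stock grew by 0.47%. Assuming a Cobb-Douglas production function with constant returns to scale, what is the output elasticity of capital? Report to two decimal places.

α = 0.22

gY = gA + α·gK + (1−α)·gL, so gY − gA − gL = α(gK − gL).
0.74 − 1.98 + 1.72 = α × (0.47 − (-1.72)).
0.48 = 2.19 α, so α = 0.2192.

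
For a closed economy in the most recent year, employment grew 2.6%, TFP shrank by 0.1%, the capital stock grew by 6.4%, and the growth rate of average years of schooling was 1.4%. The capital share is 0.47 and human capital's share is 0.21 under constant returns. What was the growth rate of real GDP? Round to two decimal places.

Labor's share = 1 − 0.47 − 0.21 = 0.32.
The capital stock: 0.47 × 6.4 = 3.008 pp.
Average years of schooling: 0.21 × 1.4 = 0.294 pp.
Employment: 0.32 × 2.6 = 0.832 pp.
Output growth = -0.1 + 4.134 = 4.034%.

Real GDP grew 4.03%.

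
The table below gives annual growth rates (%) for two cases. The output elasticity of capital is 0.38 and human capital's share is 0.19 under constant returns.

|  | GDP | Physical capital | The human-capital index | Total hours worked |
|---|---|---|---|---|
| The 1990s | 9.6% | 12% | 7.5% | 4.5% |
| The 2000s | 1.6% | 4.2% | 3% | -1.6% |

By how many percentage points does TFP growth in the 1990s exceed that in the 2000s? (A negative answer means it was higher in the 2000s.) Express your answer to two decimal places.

1.56 percentage points

Labor's share = 1 − 0.38 − 0.19 = 0.43.
The 1990s: TFP = 9.6 − 4.56 − 1.425 − 1.935 = 1.68%.
The 2000s: TFP = 1.6 − 1.596 − 0.57 + 0.688 = 0.122%.
Difference = 1.68 − (0.122) = 1.558 pp.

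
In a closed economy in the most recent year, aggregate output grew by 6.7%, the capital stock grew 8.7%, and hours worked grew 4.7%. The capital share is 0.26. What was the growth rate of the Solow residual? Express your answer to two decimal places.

0.96%

Labor's share = 1 − 0.26 = 0.74.
The capital stock: 0.26 × 8.7 = 2.262 pp.
Hours worked: 0.74 × 4.7 = 3.478 pp.
TFP growth = 6.7 − 5.74 = 0.96%.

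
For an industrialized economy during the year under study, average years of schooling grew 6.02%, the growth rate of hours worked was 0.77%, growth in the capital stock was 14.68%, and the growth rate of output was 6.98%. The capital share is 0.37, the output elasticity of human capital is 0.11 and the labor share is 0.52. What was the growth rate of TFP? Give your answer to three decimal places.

TFP growth was 0.486%.

Labor's share = 1 − 0.37 − 0.11 = 0.52.
The capital stock: 0.37 × 14.68 = 5.4316 pp.
Average years of schooling: 0.11 × 6.02 = 0.6622 pp.
Hours worked: 0.52 × 0.77 = 0.4004 pp.
TFP growth = 6.98 − 6.4942 = 0.4858%.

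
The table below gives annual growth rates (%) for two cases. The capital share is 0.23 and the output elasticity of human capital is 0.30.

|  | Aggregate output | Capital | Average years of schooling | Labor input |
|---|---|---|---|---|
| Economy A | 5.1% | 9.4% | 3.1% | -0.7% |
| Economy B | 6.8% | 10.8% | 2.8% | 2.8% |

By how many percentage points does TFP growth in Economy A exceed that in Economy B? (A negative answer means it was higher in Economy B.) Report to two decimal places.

Labor's share = 1 − 0.23 − 0.3 = 0.47.
Economy A: TFP = 5.1 − 2.162 − 0.93 + 0.329 = 2.337%.
Economy B: TFP = 6.8 − 2.484 − 0.84 − 1.316 = 2.16%.
Difference = 2.337 − (2.16) = 0.177 pp.

0.18 percentage points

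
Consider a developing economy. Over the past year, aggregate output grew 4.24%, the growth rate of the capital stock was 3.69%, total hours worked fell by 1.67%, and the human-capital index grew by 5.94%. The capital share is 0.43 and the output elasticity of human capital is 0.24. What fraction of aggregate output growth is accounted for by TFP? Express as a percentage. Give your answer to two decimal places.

41.95%

Labor's share = 1 − 0.43 − 0.24 = 0.33.
The capital stock: 0.43 × 3.69 = 1.5867 pp.
The human-capital index: 0.24 × 5.94 = 1.4256 pp.
Total hours worked: 0.33 × (-1.67) = -0.5511 pp.
TFP growth = 4.24 − 2.4612 = 1.7788%.
TFP share of growth = 1.7788 / 4.24 × 100 = 41.9528%.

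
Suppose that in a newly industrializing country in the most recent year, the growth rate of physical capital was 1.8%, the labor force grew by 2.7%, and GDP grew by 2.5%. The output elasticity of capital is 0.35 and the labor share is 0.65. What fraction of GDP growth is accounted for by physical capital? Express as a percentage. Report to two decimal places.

Physical capital contributed 0.35 × 1.8 = 0.63 pp.
Share of growth = 0.63 / 2.5 × 100 = 25.2%.

25.20%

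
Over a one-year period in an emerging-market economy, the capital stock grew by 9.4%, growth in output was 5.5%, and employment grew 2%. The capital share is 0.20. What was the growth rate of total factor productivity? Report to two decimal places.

2.02%

Labor's share = 1 − 0.2 = 0.8.
The capital stock: 0.2 × 9.4 = 1.88 pp.
Employment: 0.8 × 2 = 1.6 pp.
TFP growth = 5.5 − 3.48 = 2.02%.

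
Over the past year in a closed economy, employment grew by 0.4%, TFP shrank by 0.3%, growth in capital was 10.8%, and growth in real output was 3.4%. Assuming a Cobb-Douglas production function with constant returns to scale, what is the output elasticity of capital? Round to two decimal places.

The output elasticity of capital is 0.32.

gY = gA + α·gK + (1−α)·gL, so gY − gA − gL = α(gK − gL).
3.4 + 0.3 − 0.4 = α × (10.8 − 0.4).
3.3 = 10.4 α, so α = 0.3173.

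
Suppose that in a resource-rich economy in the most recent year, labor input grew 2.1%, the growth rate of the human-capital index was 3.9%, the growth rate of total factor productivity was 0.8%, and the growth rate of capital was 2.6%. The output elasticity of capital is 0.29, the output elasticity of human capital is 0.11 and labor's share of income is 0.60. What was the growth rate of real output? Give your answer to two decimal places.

Labor's share = 1 − 0.29 − 0.11 = 0.6.
Capital: 0.29 × 2.6 = 0.754 pp.
The human-capital index: 0.11 × 3.9 = 0.429 pp.
Labor input: 0.6 × 2.1 = 1.26 pp.
Output growth = 0.8 + 2.443 = 3.243%.

3.24%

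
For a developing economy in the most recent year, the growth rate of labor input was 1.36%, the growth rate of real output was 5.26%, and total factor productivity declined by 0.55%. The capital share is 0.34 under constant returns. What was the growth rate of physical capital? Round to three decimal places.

14.448%

Labor's share = 1 − 0.34 = 0.66.
gY = gA + 0.66×1.36 + 0.34×g.
0.34×g = 5.26 + 0.55 − 0.8976 = 4.9124.
g = 4.9124 / 0.34 = 14.44824%.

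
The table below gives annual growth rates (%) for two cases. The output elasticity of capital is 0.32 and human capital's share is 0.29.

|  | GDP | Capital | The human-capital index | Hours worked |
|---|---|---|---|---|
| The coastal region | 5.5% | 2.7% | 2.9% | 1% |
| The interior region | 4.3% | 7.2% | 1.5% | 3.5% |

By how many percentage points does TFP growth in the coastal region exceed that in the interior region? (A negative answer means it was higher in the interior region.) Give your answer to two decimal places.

Labor's share = 1 − 0.32 − 0.29 = 0.39.
The coastal region: TFP = 5.5 − 0.864 − 0.841 − 0.39 = 3.405%.
The interior region: TFP = 4.3 − 2.304 − 0.435 − 1.365 = 0.196%.
Difference = 3.405 − (0.196) = 3.209 pp.

3.21 percentage points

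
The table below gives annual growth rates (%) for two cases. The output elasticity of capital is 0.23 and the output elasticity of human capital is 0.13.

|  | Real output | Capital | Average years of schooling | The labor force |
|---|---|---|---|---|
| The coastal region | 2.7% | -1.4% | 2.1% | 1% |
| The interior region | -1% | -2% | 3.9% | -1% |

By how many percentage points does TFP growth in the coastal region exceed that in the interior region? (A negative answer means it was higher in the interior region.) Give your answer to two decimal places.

Labor's share = 1 − 0.23 − 0.13 = 0.64.
The coastal region: TFP = 2.7 + 0.322 − 0.273 − 0.64 = 2.109%.
The interior region: TFP = -1 + 0.46 − 0.507 + 0.64 = -0.407%.
Difference = 2.109 − (-0.407) = 2.516 pp.

2.52 percentage points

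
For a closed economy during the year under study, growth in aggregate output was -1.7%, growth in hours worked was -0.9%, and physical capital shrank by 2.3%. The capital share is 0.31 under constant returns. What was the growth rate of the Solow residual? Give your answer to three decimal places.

-0.366%

Labor's share = 1 − 0.31 = 0.69.
Physical capital: 0.31 × (-2.3) = -0.713 pp.
Hours worked: 0.69 × (-0.9) = -0.621 pp.
TFP growth = -1.7 + 1.334 = -0.366%.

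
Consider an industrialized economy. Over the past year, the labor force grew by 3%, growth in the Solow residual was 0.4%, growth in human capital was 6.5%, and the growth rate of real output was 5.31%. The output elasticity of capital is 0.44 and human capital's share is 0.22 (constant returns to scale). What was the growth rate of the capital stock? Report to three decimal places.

The capital stock grew 5.591%.

Labor's share = 1 − 0.44 − 0.22 = 0.34.
gY = gA + 0.22×6.5 + 0.34×3 + 0.44×g.
0.44×g = 5.31 − 0.4 − 2.45 = 2.46.
g = 2.46 / 0.44 = 5.59091%.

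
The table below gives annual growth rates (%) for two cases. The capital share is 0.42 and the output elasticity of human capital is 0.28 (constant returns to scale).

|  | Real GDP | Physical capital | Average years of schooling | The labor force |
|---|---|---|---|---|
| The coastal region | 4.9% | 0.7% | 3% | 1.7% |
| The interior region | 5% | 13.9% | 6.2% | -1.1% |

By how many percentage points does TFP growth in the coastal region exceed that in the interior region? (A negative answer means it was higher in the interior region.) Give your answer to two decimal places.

5.50 percentage points

Labor's share = 1 − 0.42 − 0.28 = 0.3.
The coastal region: TFP = 4.9 − 0.294 − 0.84 − 0.51 = 3.256%.
The interior region: TFP = 5 − 5.838 − 1.736 + 0.33 = -2.244%.
Difference = 3.256 − (-2.244) = 5.5 pp.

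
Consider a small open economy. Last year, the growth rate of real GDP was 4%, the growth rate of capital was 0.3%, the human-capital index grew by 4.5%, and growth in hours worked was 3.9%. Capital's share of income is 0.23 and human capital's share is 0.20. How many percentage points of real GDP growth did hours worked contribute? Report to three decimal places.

2.223 percentage points

Labor's share = 1 − 0.23 − 0.2 = 0.57.
Contribution = share × growth = 0.57 × 3.9 = 2.223 pp.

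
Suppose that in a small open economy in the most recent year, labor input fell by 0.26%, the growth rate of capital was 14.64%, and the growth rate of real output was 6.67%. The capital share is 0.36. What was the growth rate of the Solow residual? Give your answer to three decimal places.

1.566%

Labor's share = 1 − 0.36 = 0.64.
Capital: 0.36 × 14.64 = 5.2704 pp.
Labor input: 0.64 × (-0.26) = -0.1664 pp.
TFP growth = 6.67 − 5.104 = 1.566%.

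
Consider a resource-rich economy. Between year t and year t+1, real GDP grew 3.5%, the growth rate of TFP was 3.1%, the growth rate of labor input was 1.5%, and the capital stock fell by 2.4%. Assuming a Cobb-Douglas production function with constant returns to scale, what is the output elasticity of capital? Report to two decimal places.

α = 0.28

gY = gA + α·gK + (1−α)·gL, so gY − gA − gL = α(gK − gL).
3.5 − 3.1 − 1.5 = α × (-2.4 − 1.5).
-1.1 = -3.9 α, so α = 0.2821.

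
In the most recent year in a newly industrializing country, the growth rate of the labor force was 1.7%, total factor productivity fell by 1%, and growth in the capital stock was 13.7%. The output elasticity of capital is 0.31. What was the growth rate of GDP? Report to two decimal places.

4.42%

Labor's share = 1 − 0.31 = 0.69.
The capital stock: 0.31 × 13.7 = 4.247 pp.
The labor force: 0.69 × 1.7 = 1.173 pp.
Output growth = -1 + 5.42 = 4.42%.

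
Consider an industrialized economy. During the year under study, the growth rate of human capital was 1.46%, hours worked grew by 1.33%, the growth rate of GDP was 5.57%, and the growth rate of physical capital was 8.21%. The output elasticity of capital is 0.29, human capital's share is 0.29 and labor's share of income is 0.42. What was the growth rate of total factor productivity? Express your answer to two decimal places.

Labor's share = 1 − 0.29 − 0.29 = 0.42.
Physical capital: 0.29 × 8.21 = 2.3809 pp.
Human capital: 0.29 × 1.46 = 0.4234 pp.
Hours worked: 0.42 × 1.33 = 0.5586 pp.
TFP growth = 5.57 − 3.3629 = 2.2071%.

Total factor productivity growth was 2.21%.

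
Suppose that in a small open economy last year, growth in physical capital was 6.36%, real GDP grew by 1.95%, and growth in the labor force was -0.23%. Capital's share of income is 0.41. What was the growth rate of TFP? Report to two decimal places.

Labor's share = 1 − 0.41 = 0.59.
Physical capital: 0.41 × 6.36 = 2.6076 pp.
The labor force: 0.59 × (-0.23) = -0.1357 pp.
TFP growth = 1.95 − 2.4719 = -0.5219%.

-0.52%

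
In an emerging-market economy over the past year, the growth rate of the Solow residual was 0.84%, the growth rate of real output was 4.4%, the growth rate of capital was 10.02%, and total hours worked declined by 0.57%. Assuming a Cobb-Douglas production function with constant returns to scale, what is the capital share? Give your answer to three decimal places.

gY = gA + α·gK + (1−α)·gL, so gY − gA − gL = α(gK − gL).
4.4 − 0.84 + 0.57 = α × (10.02 − (-0.57)).
4.13 = 10.59 α, so α = 0.38999.

α = 0.390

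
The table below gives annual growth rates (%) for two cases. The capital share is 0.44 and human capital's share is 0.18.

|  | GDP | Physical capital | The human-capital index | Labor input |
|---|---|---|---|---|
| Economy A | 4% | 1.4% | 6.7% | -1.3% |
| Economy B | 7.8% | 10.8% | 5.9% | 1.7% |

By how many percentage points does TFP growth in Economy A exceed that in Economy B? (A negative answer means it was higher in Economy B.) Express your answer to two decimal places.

Labor's share = 1 − 0.44 − 0.18 = 0.38.
Economy A: TFP = 4 − 0.616 − 1.206 + 0.494 = 2.672%.
Economy B: TFP = 7.8 − 4.752 − 1.062 − 0.646 = 1.34%.
Difference = 2.672 − (1.34) = 1.332 pp.

1.33 percentage points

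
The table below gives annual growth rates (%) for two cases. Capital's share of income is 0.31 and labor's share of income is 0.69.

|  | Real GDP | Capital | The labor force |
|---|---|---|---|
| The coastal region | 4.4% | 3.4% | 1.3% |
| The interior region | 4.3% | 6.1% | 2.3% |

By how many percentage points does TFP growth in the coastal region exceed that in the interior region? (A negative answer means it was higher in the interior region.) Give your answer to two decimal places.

Labor's share = 1 − 0.31 = 0.69.
The coastal region: TFP = 4.4 − 1.054 − 0.897 = 2.449%.
The interior region: TFP = 4.3 − 1.891 − 1.587 = 0.822%.
Difference = 2.449 − (0.822) = 1.627 pp.

1.63 percentage points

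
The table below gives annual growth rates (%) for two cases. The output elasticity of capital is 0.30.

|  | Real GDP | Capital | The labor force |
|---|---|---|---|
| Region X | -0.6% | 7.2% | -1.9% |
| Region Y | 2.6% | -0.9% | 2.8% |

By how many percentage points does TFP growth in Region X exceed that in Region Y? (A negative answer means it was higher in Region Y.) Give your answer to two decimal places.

-2.34 percentage points

Labor's share = 1 − 0.3 = 0.7.
Region X: TFP = -0.6 − 2.16 + 1.33 = -1.43%.
Region Y: TFP = 2.6 + 0.27 − 1.96 = 0.91%.
Difference = -1.43 − (0.91) = -2.34 pp.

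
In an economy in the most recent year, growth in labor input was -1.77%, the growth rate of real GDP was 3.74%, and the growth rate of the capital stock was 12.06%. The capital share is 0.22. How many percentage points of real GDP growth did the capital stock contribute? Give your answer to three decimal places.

2.653 pp

Contribution = share × growth = 0.22 × 12.06 = 2.6532 pp.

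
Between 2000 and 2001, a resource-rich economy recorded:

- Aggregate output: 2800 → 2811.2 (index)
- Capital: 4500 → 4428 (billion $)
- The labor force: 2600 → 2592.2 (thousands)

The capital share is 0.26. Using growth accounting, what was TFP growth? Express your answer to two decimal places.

1.04%

Aggregate output growth = (2811.2 − 2800) / 2800 = 0.4%.
Capital growth = (4428 − 4500) / 4500 = -1.6%.
The labor force growth = (2592.2 − 2600) / 2600 = -0.3%.
Labor's share = 1 − 0.26 = 0.74.
Capital: 0.26 × (-1.6) = -0.416 pp.
The labor force: 0.74 × (-0.3) = -0.222 pp.
TFP growth = 0.4 + 0.638 = 1.038%.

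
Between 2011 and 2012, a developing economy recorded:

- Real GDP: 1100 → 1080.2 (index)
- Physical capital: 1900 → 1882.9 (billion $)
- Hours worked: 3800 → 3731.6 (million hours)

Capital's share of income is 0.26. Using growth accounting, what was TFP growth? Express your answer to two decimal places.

Real GDP growth = (1080.2 − 1100) / 1100 = -1.8%.
Physical capital growth = (1882.9 − 1900) / 1900 = -0.9%.
Hours worked growth = (3731.6 − 3800) / 3800 = -1.8%.
Labor's share = 1 − 0.26 = 0.74.
Physical capital: 0.26 × (-0.9) = -0.234 pp.
Hours worked: 0.74 × (-1.8) = -1.332 pp.
TFP growth = -1.8 + 1.566 = -0.234%.

-0.23%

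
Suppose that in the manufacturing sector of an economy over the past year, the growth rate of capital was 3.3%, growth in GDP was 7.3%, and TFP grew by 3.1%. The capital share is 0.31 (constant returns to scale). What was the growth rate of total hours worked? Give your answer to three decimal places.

Labor's share = 1 − 0.31 = 0.69.
gY = gA + 0.31×3.3 + 0.69×g.
0.69×g = 7.3 − 3.1 − 1.023 = 3.177.
g = 3.177 / 0.69 = 4.60435%.

4.604%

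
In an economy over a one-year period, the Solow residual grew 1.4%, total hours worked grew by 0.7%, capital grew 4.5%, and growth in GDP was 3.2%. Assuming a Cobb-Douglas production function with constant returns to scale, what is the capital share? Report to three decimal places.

The capital share is 0.289.

gY = gA + α·gK + (1−α)·gL, so gY − gA − gL = α(gK − gL).
3.2 − 1.4 − 0.7 = α × (4.5 − 0.7).
1.1 = 3.8 α, so α = 0.28947.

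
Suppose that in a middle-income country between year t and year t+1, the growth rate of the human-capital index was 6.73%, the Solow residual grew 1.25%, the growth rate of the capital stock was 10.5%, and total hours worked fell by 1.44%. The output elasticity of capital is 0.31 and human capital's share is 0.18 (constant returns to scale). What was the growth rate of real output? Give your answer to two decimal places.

Real output grew 4.98%.

Labor's share = 1 − 0.31 − 0.18 = 0.51.
The capital stock: 0.31 × 10.5 = 3.255 pp.
The human-capital index: 0.18 × 6.73 = 1.2114 pp.
Total hours worked: 0.51 × (-1.44) = -0.7344 pp.
Output growth = 1.25 + 3.732 = 4.982%.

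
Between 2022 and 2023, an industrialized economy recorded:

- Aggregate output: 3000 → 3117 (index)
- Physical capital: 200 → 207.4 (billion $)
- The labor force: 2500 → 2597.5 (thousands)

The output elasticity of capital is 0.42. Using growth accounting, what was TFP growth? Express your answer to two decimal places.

0.08%

Aggregate output growth = (3117 − 3000) / 3000 = 3.9%.
Physical capital growth = (207.4 − 200) / 200 = 3.7%.
The labor force growth = (2597.5 − 2500) / 2500 = 3.9%.
Labor's share = 1 − 0.42 = 0.58.
Physical capital: 0.42 × 3.7 = 1.554 pp.
The labor force: 0.58 × 3.9 = 2.262 pp.
TFP growth = 3.9 − 3.816 = 0.084%.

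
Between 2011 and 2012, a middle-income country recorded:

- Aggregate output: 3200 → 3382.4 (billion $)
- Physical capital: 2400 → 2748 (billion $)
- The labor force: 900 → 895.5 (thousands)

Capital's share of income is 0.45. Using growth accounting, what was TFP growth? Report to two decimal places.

-0.55%

Aggregate output growth = (3382.4 − 3200) / 3200 = 5.7%.
Physical capital growth = (2748 − 2400) / 2400 = 14.5%.
The labor force growth = (895.5 − 900) / 900 = -0.5%.
Labor's share = 1 − 0.45 = 0.55.
Physical capital: 0.45 × 14.5 = 6.525 pp.
The labor force: 0.55 × (-0.5) = -0.275 pp.
TFP growth = 5.7 − 6.25 = -0.55%.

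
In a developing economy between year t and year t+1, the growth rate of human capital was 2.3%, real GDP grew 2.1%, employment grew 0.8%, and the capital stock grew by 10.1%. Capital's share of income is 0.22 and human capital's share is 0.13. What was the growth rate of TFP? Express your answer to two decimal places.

-0.94%

Labor's share = 1 − 0.22 − 0.13 = 0.65.
The capital stock: 0.22 × 10.1 = 2.222 pp.
Human capital: 0.13 × 2.3 = 0.299 pp.
Employment: 0.65 × 0.8 = 0.52 pp.
TFP growth = 2.1 − 3.041 = -0.941%.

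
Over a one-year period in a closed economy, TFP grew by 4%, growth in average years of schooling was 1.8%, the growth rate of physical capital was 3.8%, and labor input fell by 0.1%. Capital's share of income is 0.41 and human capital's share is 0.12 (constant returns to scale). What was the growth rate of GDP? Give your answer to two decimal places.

GDP grew 5.73%.

Labor's share = 1 − 0.41 − 0.12 = 0.47.
Physical capital: 0.41 × 3.8 = 1.558 pp.
Average years of schooling: 0.12 × 1.8 = 0.216 pp.
Labor input: 0.47 × (-0.1) = -0.047 pp.
Output growth = 4 + 1.727 = 5.727%.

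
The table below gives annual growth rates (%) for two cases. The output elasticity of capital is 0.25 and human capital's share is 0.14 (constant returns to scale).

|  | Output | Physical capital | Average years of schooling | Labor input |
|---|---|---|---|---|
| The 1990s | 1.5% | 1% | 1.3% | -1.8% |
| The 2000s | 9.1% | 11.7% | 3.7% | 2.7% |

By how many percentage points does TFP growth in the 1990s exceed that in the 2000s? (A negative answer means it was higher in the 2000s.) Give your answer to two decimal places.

-1.84 percentage points

Labor's share = 1 − 0.25 − 0.14 = 0.61.
The 1990s: TFP = 1.5 − 0.25 − 0.182 + 1.098 = 2.166%.
The 2000s: TFP = 9.1 − 2.925 − 0.518 − 1.647 = 4.01%.
Difference = 2.166 − (4.01) = -1.844 pp.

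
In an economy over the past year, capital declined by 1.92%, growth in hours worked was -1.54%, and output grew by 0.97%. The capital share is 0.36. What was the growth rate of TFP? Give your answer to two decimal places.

2.65%

Labor's share = 1 − 0.36 = 0.64.
Capital: 0.36 × (-1.92) = -0.6912 pp.
Hours worked: 0.64 × (-1.54) = -0.9856 pp.
TFP growth = 0.97 + 1.6768 = 2.6468%.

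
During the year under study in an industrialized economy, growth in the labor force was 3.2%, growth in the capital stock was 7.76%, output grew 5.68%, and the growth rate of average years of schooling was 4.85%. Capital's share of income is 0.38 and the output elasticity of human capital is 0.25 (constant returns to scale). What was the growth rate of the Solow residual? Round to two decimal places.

Labor's share = 1 − 0.38 − 0.25 = 0.37.
The capital stock: 0.38 × 7.76 = 2.9488 pp.
Average years of schooling: 0.25 × 4.85 = 1.2125 pp.
The labor force: 0.37 × 3.2 = 1.184 pp.
TFP growth = 5.68 − 5.3453 = 0.3347%.

The Solow residual grew 0.33%.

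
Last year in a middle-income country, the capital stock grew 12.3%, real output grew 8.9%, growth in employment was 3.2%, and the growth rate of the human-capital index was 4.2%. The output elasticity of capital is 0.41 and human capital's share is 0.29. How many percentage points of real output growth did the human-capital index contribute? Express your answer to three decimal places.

Contribution = share × growth = 0.29 × 4.2 = 1.218 pp.

1.218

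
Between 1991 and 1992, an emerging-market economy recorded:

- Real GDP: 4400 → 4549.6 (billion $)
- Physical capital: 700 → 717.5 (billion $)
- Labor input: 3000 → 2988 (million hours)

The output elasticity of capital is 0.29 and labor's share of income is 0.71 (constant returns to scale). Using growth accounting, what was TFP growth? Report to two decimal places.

Real GDP growth = (4549.6 − 4400) / 4400 = 3.4%.
Physical capital growth = (717.5 − 700) / 700 = 2.5%.
Labor input growth = (2988 − 3000) / 3000 = -0.4%.
Labor's share = 1 − 0.29 = 0.71.
Physical capital: 0.29 × 2.5 = 0.725 pp.
Labor input: 0.71 × (-0.4) = -0.284 pp.
TFP growth = 3.4 − 0.441 = 2.959%.

TFP grew 2.96%.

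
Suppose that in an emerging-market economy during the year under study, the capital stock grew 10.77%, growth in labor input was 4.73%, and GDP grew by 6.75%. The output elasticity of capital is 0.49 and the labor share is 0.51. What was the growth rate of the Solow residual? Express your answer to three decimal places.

-0.940%

Labor's share = 1 − 0.49 = 0.51.
The capital stock: 0.49 × 10.77 = 5.2773 pp.
Labor input: 0.51 × 4.73 = 2.4123 pp.
TFP growth = 6.75 − 7.6896 = -0.9396%.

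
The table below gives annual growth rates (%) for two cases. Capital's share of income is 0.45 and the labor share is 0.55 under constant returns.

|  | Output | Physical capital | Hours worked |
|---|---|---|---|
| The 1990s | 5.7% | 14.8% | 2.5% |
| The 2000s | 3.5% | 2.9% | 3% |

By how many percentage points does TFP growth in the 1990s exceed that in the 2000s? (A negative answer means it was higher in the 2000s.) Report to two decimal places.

Labor's share = 1 − 0.45 = 0.55.
The 1990s: TFP = 5.7 − 6.66 − 1.375 = -2.335%.
The 2000s: TFP = 3.5 − 1.305 − 1.65 = 0.545%.
Difference = -2.335 − (0.545) = -2.88 pp.

-2.88 percentage points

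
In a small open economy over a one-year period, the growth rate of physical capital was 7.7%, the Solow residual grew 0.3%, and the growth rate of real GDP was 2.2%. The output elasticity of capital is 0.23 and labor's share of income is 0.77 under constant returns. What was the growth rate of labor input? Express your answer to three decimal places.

0.168%

Labor's share = 1 − 0.23 = 0.77.
gY = gA + 0.23×7.7 + 0.77×g.
0.77×g = 2.2 − 0.3 − 1.771 = 0.129.
g = 0.129 / 0.77 = 0.16753%.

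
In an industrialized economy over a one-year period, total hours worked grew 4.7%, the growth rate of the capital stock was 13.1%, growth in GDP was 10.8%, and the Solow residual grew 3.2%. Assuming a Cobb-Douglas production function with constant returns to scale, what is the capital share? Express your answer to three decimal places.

0.345

gY = gA + α·gK + (1−α)·gL, so gY − gA − gL = α(gK − gL).
10.8 − 3.2 − 4.7 = α × (13.1 − 4.7).
2.9 = 8.4 α, so α = 0.34524.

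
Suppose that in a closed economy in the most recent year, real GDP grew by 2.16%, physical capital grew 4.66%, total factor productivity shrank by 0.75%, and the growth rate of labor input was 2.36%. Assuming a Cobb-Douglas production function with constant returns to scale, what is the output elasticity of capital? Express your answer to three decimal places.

α = 0.239

gY = gA + α·gK + (1−α)·gL, so gY − gA − gL = α(gK − gL).
2.16 + 0.75 − 2.36 = α × (4.66 − 2.36).
0.55 = 2.3 α, so α = 0.23913.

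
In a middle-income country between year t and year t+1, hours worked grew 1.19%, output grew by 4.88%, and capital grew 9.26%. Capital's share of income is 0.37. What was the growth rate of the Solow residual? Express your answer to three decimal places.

0.704%

Labor's share = 1 − 0.37 = 0.63.
Capital: 0.37 × 9.26 = 3.4262 pp.
Hours worked: 0.63 × 1.19 = 0.7497 pp.
TFP growth = 4.88 − 4.1759 = 0.7041%.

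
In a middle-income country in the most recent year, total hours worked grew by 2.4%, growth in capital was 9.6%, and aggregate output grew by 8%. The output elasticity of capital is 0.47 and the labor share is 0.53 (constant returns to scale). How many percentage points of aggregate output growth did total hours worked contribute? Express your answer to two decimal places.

Labor's share = 1 − 0.47 = 0.53.
Contribution = share × growth = 0.53 × 2.4 = 1.272 pp.

1.27 percentage points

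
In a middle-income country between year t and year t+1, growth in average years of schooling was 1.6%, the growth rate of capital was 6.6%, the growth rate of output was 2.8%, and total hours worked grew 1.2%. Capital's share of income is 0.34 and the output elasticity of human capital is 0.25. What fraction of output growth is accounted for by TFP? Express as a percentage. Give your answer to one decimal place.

TFP accounted for -12.0% of growth.

Labor's share = 1 − 0.34 − 0.25 = 0.41.
Capital: 0.34 × 6.6 = 2.244 pp.
Average years of schooling: 0.25 × 1.6 = 0.4 pp.
Total hours worked: 0.41 × 1.2 = 0.492 pp.
TFP growth = 2.8 − 3.136 = -0.336%.
TFP share of growth = -0.336 / 2.8 × 100 = -12%.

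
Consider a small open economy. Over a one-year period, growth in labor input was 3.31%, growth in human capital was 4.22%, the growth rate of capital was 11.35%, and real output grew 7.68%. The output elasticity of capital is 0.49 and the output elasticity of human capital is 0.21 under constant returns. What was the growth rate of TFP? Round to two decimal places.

TFP grew 0.24%.

Labor's share = 1 − 0.49 − 0.21 = 0.3.
Capital: 0.49 × 11.35 = 5.5615 pp.
Human capital: 0.21 × 4.22 = 0.8862 pp.
Labor input: 0.3 × 3.31 = 0.993 pp.
TFP growth = 7.68 − 7.4407 = 0.2393%.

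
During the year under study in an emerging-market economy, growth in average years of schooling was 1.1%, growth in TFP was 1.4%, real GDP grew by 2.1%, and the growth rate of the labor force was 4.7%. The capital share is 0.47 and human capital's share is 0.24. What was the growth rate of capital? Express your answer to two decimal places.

-1.97%

Labor's share = 1 − 0.47 − 0.24 = 0.29.
gY = gA + 0.24×1.1 + 0.29×4.7 + 0.47×g.
0.47×g = 2.1 − 1.4 − 1.627 = -0.927.
g = -0.927 / 0.47 = -1.9723%.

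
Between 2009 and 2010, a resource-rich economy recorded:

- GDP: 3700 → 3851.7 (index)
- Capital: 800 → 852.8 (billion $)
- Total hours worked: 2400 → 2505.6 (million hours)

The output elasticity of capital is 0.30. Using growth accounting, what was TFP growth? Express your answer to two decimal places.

-0.96%

GDP growth = (3851.7 − 3700) / 3700 = 4.1%.
Capital growth = (852.8 − 800) / 800 = 6.6%.
Total hours worked growth = (2505.6 − 2400) / 2400 = 4.4%.
Labor's share = 1 − 0.3 = 0.7.
Capital: 0.3 × 6.6 = 1.98 pp.
Total hours worked: 0.7 × 4.4 = 3.08 pp.
TFP growth = 4.1 − 5.06 = -0.96%.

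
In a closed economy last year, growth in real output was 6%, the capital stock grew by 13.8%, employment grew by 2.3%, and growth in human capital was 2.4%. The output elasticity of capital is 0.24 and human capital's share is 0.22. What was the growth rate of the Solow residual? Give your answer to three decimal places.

The Solow residual grew 0.918%.

Labor's share = 1 − 0.24 − 0.22 = 0.54.
The capital stock: 0.24 × 13.8 = 3.312 pp.
Human capital: 0.22 × 2.4 = 0.528 pp.
Employment: 0.54 × 2.3 = 1.242 pp.
TFP growth = 6 − 5.082 = 0.918%.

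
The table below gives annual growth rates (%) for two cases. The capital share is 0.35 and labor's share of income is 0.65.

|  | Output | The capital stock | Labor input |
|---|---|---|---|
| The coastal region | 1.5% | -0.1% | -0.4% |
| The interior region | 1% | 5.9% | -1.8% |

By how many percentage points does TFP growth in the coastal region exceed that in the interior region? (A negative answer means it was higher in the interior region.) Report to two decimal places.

1.69 percentage points

Labor's share = 1 − 0.35 = 0.65.
The coastal region: TFP = 1.5 + 0.035 + 0.26 = 1.795%.
The interior region: TFP = 1 − 2.065 + 1.17 = 0.105%.
Difference = 1.795 − (0.105) = 1.69 pp.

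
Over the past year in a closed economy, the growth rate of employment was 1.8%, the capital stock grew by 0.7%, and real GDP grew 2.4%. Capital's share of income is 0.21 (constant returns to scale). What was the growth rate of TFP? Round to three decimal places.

Labor's share = 1 − 0.21 = 0.79.
The capital stock: 0.21 × 0.7 = 0.147 pp.
Employment: 0.79 × 1.8 = 1.422 pp.
TFP growth = 2.4 − 1.569 = 0.831%.

0.831%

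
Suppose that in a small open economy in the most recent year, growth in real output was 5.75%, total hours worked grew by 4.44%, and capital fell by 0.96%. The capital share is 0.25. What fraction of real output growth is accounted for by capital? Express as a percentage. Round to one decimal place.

-4.2%

Capital contributed 0.25 × (-0.96) = -0.24 pp.
Share of growth = -0.24 / 5.75 × 100 = -4.174%.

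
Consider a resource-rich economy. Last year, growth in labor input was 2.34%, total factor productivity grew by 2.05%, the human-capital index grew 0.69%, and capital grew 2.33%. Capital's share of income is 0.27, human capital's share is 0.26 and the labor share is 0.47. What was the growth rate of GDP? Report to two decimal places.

GDP grew 3.96%.

Labor's share = 1 − 0.27 − 0.26 = 0.47.
Capital: 0.27 × 2.33 = 0.6291 pp.
The human-capital index: 0.26 × 0.69 = 0.1794 pp.
Labor input: 0.47 × 2.34 = 1.0998 pp.
Output growth = 2.05 + 1.9083 = 3.9583%.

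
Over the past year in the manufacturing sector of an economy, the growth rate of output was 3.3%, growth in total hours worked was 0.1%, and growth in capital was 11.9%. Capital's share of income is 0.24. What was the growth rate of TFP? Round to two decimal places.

Labor's share = 1 − 0.24 = 0.76.
Capital: 0.24 × 11.9 = 2.856 pp.
Total hours worked: 0.76 × 0.1 = 0.076 pp.
TFP growth = 3.3 − 2.932 = 0.368%.

0.37%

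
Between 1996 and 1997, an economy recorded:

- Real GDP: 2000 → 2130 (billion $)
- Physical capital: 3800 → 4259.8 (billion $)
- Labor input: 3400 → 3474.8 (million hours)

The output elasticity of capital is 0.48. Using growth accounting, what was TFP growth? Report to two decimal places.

-0.45%

Real GDP growth = (2130 − 2000) / 2000 = 6.5%.
Physical capital growth = (4259.8 − 3800) / 3800 = 12.1%.
Labor input growth = (3474.8 − 3400) / 3400 = 2.2%.
Labor's share = 1 − 0.48 = 0.52.
Physical capital: 0.48 × 12.1 = 5.808 pp.
Labor input: 0.52 × 2.2 = 1.144 pp.
TFP growth = 6.5 − 6.952 = -0.452%.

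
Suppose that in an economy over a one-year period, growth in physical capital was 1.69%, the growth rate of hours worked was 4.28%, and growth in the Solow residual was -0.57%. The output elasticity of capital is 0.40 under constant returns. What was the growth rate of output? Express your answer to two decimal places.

2.67%

Labor's share = 1 − 0.4 = 0.6.
Physical capital: 0.4 × 1.69 = 0.676 pp.
Hours worked: 0.6 × 4.28 = 2.568 pp.
Output growth = -0.57 + 3.244 = 2.674%.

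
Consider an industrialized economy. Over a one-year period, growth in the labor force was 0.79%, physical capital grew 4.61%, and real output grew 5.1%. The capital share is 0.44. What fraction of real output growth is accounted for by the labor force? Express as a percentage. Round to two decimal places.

Labor's share = 1 − 0.44 = 0.56.
The labor force contributed 0.56 × 0.79 = 0.4424 pp.
Share of growth = 0.4424 / 5.1 × 100 = 8.6745%.

8.67%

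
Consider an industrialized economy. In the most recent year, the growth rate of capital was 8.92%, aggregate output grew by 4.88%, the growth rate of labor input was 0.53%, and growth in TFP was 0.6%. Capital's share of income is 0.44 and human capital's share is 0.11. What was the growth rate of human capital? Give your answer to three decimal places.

Labor's share = 1 − 0.44 − 0.11 = 0.45.
gY = gA + 0.44×8.92 + 0.45×0.53 + 0.11×g.
0.11×g = 4.88 − 0.6 − 4.1633 = 0.1167.
g = 0.1167 / 0.11 = 1.06091%.

1.061%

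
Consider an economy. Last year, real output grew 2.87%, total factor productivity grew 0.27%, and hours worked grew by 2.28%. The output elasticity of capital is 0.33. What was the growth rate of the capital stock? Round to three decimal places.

Labor's share = 1 − 0.33 = 0.67.
gY = gA + 0.67×2.28 + 0.33×g.
0.33×g = 2.87 − 0.27 − 1.5276 = 1.0724.
g = 1.0724 / 0.33 = 3.2497%.

3.250%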